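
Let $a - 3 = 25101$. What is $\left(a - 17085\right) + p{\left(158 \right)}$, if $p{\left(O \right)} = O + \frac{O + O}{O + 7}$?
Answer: $\frac{1349521}{165} \approx 8178.9$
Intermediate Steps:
$a = 25104$ ($a = 3 + 25101 = 25104$)
$p{\left(O \right)} = O + \frac{2 O}{7 + O}$
$\left(a - 17085\right) + p{\left(158 \right)} = \left(25104 - 17085\right) + \frac{158 \left(9 + 158\right)}{7 + 158} = 8019 + 158 \cdot \frac{1}{165} \cdot 167 = 8019 + \frac{26386}{165} = \frac{1349521}{165}$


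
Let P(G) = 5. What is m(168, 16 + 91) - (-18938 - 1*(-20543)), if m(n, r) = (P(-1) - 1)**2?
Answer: -1589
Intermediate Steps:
m(n, r) = 16 (m(n, r) = (5 - 1)**2 = 4**2 = 16)
m(168, 16 + 91) - (-18938 - 1*(-20543)) = 16 - (-18938 - 1*(-20543)) = 16 - (-18938 + 20543) = 16 - 1*1605 = 16 - 1605 = -1589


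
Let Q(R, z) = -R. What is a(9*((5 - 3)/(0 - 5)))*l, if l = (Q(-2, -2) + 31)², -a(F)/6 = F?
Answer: 117612/5 ≈ 23522.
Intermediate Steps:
a(F) = -6*F
l = 1089 (l = (-1*(-2) + 31)² = (2 + 31)² = 33² = 1089)
a(9*((5 - 3)/(0 - 5)))*l = -54*(5 - 3)/(0 - 5)*1089 = -54*2/(-5)*1089 = -54*2*(-⅕)*1089 = -54*(-2)/5*1089 = -6*(-18/5)*1089 = (108/5)*1089 = 117612/5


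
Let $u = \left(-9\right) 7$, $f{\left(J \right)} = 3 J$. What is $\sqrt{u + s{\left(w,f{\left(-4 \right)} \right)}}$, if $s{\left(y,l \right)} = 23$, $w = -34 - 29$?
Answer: $2 i \sqrt{10} \approx 6.3246 i$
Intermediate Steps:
$w = -63$
$u = -63$
$\sqrt{u + s{\left(w,f{\left(-4 \right)} \right)}} = \sqrt{-63 + 23} = \sqrt{-40} = 2 i \sqrt{10}$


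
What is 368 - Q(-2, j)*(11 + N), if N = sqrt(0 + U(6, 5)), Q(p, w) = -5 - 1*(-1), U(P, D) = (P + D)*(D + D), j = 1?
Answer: 412 + 4*sqrt(110) ≈ 453.95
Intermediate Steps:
U(P, D) = 2*D*(D + P) (U(P, D) = (D + P)*(2*D) = 2*D*(D + P))
Q(p, w) = -4 (Q(p, w) = -5 + 1 = -4)
N = sqrt(110) (N = sqrt(0 + 2*5*(5 + 6)) = sqrt(0 + 2*5*11) = sqrt(0 + 110) = sqrt(110) ≈ 10.488)
368 - Q(-2, j)*(11 + N) = 368 - (-4)*(11 + sqrt(110)) = 368 - (-44 - 4*sqrt(110)) = 368 + (44 + 4*sqrt(110)) = 412 + 4*sqrt(110)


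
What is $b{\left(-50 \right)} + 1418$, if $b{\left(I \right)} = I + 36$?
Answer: $1404$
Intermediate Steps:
$b{\left(I \right)} = 36 + I$
$b{\left(-50 \right)} + 1418 = \left(36 - 50\right) + 1418 = -14 + 1418 = 1404$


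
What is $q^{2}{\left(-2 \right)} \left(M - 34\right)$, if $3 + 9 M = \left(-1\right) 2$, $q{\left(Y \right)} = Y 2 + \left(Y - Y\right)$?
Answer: $- \frac{4976}{9} \approx -552.89$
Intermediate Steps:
$q{\left(Y \right)} = 2 Y$ ($q{\left(Y \right)} = 2 Y + 0 = 2 Y$)
$M = - \frac{5}{9}$ ($M = - \frac{1}{3} + \frac{\left(-1\right) 2}{9} = - \frac{1}{3} + \frac{1}{9} \left(-2\right) = - \frac{1}{3} - \frac{2}{9} = - \frac{5}{9} \approx -0.55556$)
$q^{2}{\left(-2 \right)} \left(M - 34\right) = \left(2 \left(-2\right)\right)^{2} \left(- \frac{5}{9} - 34\right) = \left(-4\right)^{2} \left(- \frac{311}{9}\right) = 16 \left(- \frac{311}{9}\right) = - \frac{4976}{9}$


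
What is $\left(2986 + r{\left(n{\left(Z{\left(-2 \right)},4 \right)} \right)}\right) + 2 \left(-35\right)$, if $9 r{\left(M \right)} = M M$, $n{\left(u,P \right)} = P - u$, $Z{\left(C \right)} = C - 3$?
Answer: $2925$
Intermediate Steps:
$Z{\left(C \right)} = -3 + C$ ($Z{\left(C \right)} = C - 3 = -3 + C$)
$r{\left(M \right)} = \frac{M^{2}}{9}$ ($r{\left(M \right)} = \frac{M M}{9} = \frac{M^{2}}{9}$)
$\left(2986 + r{\left(n{\left(Z{\left(-2 \right)},4 \right)} \right)}\right) + 2 \left(-35\right) = \left(2986 + \frac{\left(4 - \left(-3 - 2\right)\right)^{2}}{9}\right) + 2 \left(-35\right) = \left(2986 + \frac{\left(4 - -5\right)^{2}}{9}\right) - 70 = \left(2986 + \frac{\left(4 + 5\right)^{2}}{9}\right) - 70 = \left(2986 + \frac{9^{2}}{9}\right) - 70 = \left(2986 + \frac{1}{9} \cdot 81\right) - 70 = \left(2986 + 9\right) - 70 = 2995 - 70 = 2925$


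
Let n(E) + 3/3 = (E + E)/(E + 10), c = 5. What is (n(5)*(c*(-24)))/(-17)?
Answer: -40/17 ≈ -2.3529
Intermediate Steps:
n(E) = -1 + 2*E/(10 + E) (n(E) = -1 + (E + E)/(E + 10) = -1 + (2*E)/(10 + E) = -1 + 2*E/(10 + E))
(n(5)*(c*(-24)))/(-17) = (((-10 + 5)/(10 + 5))*(5*(-24)))/(-17) = ((-5/15)*(-120))*(-1/17) = (((1/15)*(-5))*(-120))*(-1/17) = -1/3*(-120)*(-1/17) = 40*(-1/17) = -40/17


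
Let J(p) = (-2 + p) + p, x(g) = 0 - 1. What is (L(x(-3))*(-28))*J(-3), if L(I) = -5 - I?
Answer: -896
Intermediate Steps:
x(g) = -1
J(p) = -2 + 2*p
(L(x(-3))*(-28))*J(-3) = ((-5 - 1*(-1))*(-28))*(-2 + 2*(-3)) = ((-5 + 1)*(-28))*(-2 - 6) = -4*(-28)*(-8) = 112*(-8) = -896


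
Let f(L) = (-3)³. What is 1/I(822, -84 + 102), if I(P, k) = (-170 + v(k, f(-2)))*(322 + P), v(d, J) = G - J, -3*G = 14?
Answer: -3/506792 ≈ -5.9196e-6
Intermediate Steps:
f(L) = -27
G = -14/3 (G = -⅓*14 = -14/3 ≈ -4.6667)
v(d, J) = -14/3 - J
I(P, k) = -142646/3 - 443*P/3 (I(P, k) = (-170 + (-14/3 - 1*(-27)))*(322 + P) = (-170 + (-14/3 + 27))*(322 + P) = (-170 + 67/3)*(322 + P) = -443*(322 + P)/3 = -142646/3 - 443*P/3)
1/I(822, -84 + 102) = 1/(-142646/3 - 443/3*822) = 1/(-142646/3 - 121382) = 1/(-506792/3) = -3/506792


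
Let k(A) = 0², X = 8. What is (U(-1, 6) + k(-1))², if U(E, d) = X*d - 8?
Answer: 1600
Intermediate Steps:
U(E, d) = -8 + 8*d (U(E, d) = 8*d - 8 = -8 + 8*d)
k(A) = 0
(U(-1, 6) + k(-1))² = ((-8 + 8*6) + 0)² = ((-8 + 48) + 0)² = (40 + 0)² = 40² = 1600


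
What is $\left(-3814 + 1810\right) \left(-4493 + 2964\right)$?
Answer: $3064116$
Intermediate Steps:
$\left(-3814 + 1810\right) \left(-4493 + 2964\right) = \left(-2004\right) \left(-1529\right) = 3064116$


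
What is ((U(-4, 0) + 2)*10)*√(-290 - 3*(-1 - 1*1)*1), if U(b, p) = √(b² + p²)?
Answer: 120*I*√71 ≈ 1011.1*I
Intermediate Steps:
((U(-4, 0) + 2)*10)*√(-290 - 3*(-1 - 1*1)*1) = ((√((-4)² + 0²) + 2)*10)*√(-290 - 3*(-1 - 1*1)*1) = ((√(16 + 0) + 2)*10)*√(-290 - 3*(-1 - 1)*1) = ((√16 + 2)*10)*√(-290 - 3*(-2)*1) = ((4 + 2)*10)*√(-290 + 6*1) = (6*10)*√(-290 + 6) = 60*√(-284) = 60*(2*I*√71) = 120*I*√71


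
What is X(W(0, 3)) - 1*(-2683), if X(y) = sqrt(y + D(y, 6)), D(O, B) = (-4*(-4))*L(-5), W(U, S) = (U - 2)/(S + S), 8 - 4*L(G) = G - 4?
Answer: 2683 + sqrt(609)/3 ≈ 2691.2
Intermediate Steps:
L(G) = 3 - G/4 (L(G) = 2 - (G - 4)/4 = 2 - (-4 + G)/4 = 2 + (1 - G/4) = 3 - G/4)
W(U, S) = (-2 + U)/(2*S) (W(U, S) = (-2 + U)/((2*S)) = (-2 + U)*(1/(2*S)) = (-2 + U)/(2*S))
D(O, B) = 68 (D(O, B) = (-4*(-4))*(3 - 1/4*(-5)) = 16*(3 + 5/4) = 16*(17/4) = 68)
X(y) = sqrt(68 + y) (X(y) = sqrt(y + 68) = sqrt(68 + y))
X(W(0, 3)) - 1*(-2683) = sqrt(68 + (1/2)*(-2 + 0)/3) - 1*(-2683) = sqrt(68 + (1/2)*(1/3)*(-2)) + 2683 = sqrt(68 - 1/3) + 2683 = sqrt(203/3) + 2683 = sqrt(609)/3 + 2683 = 2683 + sqrt(609)/3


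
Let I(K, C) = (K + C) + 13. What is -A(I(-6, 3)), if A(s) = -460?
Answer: 460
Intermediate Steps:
I(K, C) = 13 + C + K (I(K, C) = (C + K) + 13 = 13 + C + K)
-A(I(-6, 3)) = -1*(-460) = 460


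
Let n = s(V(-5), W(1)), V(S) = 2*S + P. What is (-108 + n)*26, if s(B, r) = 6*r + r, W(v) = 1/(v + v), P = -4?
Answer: -2717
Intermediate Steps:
W(v) = 1/(2*v)
V(S) = -4 + 2*S (V(S) = 2*S - 4 = -4 + 2*S)
s(B, r) = 7*r
n = 7/2 (n = 7*((1/2)/1) = 7*((1/2)*1) = 7*(1/2) = 7/2 ≈ 3.5000)
(-108 + n)*26 = (-108 + 7/2)*26 = -209/2*26 = -2717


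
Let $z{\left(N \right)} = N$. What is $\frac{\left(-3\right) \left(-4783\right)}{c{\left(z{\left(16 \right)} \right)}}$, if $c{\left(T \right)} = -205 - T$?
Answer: $- \frac{14349}{221} \approx -64.928$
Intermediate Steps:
$\frac{\left(-3\right) \left(-4783\right)}{c{\left(z{\left(16 \right)} \right)}} = \frac{\left(-3\right) \left(-4783\right)}{-205 - 16} = \frac{14349}{-205 - 16} = \frac{14349}{-221} = 14349 \left(- \frac{1}{221}\right) = - \frac{14349}{221}$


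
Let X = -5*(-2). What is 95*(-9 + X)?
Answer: 95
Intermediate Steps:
X = 10
95*(-9 + X) = 95*(-9 + 10) = 95*1 = 95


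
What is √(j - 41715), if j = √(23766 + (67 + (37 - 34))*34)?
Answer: √(-41715 + √26146) ≈ 203.85*I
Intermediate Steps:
j = √26146 (j = √(23766 + (67 + 3)*34) = √(23766 + 70*34) = √(23766 + 2380) = √26146 ≈ 161.70)
√(j - 41715) = √(√26146 - 41715) = √(-41715 + √26146)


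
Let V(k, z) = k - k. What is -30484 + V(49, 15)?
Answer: -30484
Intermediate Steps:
V(k, z) = 0
-30484 + V(49, 15) = -30484 + 0 = -30484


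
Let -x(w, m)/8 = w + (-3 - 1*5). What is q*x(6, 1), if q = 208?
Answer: 3328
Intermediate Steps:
x(w, m) = 64 - 8*w (x(w, m) = -8*(w + (-3 - 1*5)) = -8*(w + (-3 - 5)) = -8*(w - 8) = -8*(-8 + w) = 64 - 8*w)
q*x(6, 1) = 208*(64 - 8*6) = 208*(64 - 48) = 208*16 = 3328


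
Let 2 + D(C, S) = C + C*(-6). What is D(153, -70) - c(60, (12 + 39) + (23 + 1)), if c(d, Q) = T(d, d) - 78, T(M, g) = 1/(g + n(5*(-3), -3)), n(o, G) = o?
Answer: -31006/45 ≈ -689.02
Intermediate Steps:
D(C, S) = -2 - 5*C (D(C, S) = -2 + (C + C*(-6)) = -2 + (C - 6*C) = -2 - 5*C)
T(M, g) = 1/(-15 + g) (T(M, g) = 1/(g + 5*(-3)) = 1/(g - 15) = 1/(-15 + g))
c(d, Q) = -78 + 1/(-15 + d) (c(d, Q) = 1/(-15 + d) - 78 = -78 + 1/(-15 + d))
D(153, -70) - c(60, (12 + 39) + (23 + 1)) = (-2 - 5*153) - (1171 - 78*60)/(-15 + 60) = (-2 - 765) - (1171 - 4680)/45 = -767 - (-3509)/45 = -767 - 1*(-3509/45) = -767 + 3509/45 = -31006/45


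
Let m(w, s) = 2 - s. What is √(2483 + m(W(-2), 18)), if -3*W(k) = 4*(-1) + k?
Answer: √2467 ≈ 49.669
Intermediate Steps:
W(k) = 4/3 - k/3 (W(k) = -(4*(-1) + k)/3 = -(-4 + k)/3 = 4/3 - k/3)
√(2483 + m(W(-2), 18)) = √(2483 + (2 - 1*18)) = √(2483 + (2 - 18)) = √(2483 - 16) = √2467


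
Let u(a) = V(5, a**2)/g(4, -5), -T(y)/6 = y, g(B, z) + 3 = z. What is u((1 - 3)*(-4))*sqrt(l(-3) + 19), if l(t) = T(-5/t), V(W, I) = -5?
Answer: 15/8 ≈ 1.8750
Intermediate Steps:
g(B, z) = -3 + z
T(y) = -6*y
l(t) = 30/t (l(t) = -(-30)/t = 30/t)
u(a) = 5/8 (u(a) = -5/(-3 - 5) = -5/(-8) = -5*(-1/8) = 5/8)
u((1 - 3)*(-4))*sqrt(l(-3) + 19) = 5*sqrt(30/(-3) + 19)/8 = 5*sqrt(30*(-1/3) + 19)/8 = 5*sqrt(-10 + 19)/8 = 5*sqrt(9)/8 = (5/8)*3 = 15/8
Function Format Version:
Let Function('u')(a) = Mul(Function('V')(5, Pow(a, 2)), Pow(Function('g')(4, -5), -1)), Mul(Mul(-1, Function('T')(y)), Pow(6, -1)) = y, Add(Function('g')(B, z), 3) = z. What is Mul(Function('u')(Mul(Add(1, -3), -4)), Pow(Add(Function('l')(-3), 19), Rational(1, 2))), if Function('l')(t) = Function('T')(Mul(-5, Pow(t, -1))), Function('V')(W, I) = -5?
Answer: Rational(15, 8) ≈ 1.8750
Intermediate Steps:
Function('g')(B, z) = Add(-3, z)
Function('T')(y) = Mul(-6, y)
Function('l')(t) = Mul(30, Pow(t, -1)) (Function('l')(t) = Mul(-6, Mul(-5, Pow(t, -1))) = Mul(30, Pow(t, -1)))
Function('u')(a) = Rational(5, 8) (Function('u')(a) = Mul(-5, Pow(Add(-3, -5), -1)) = Mul(-5, Pow(-8, -1)) = Mul(-5, Rational(-1, 8)) = Rational(5, 8))
Mul(Function('u')(Mul(Add(1, -3), -4)), Pow(Add(Function('l')(-3), 19), Rational(1, 2))) = Mul(Rational(5, 8), Pow(Add(Mul(30, Pow(-3, -1)), 19), Rational(1, 2))) = Mul(Rational(5, 8), Pow(Add(Mul(30, Rational(-1, 3)), 19), Rational(1, 2))) = Mul(Rational(5, 8), Pow(Add(-10, 19), Rational(1, 2))) = Mul(Rational(5, 8), Pow(9, Rational(1, 2))) = Mul(Rational(5, 8), 3) = Rational(15, 8)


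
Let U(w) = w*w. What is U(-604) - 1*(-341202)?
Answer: 706018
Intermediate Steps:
U(w) = w²
U(-604) - 1*(-341202) = (-604)² - 1*(-341202) = 364816 + 341202 = 706018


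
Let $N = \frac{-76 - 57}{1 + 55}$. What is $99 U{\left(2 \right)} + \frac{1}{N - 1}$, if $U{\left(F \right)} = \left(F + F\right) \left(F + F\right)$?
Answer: $\frac{42760}{27} \approx 1583.7$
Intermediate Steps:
$U{\left(F \right)} = 4 F^{2}$ ($U{\left(F \right)} = 2 F 2 F = 4 F^{2}$)
$N = - \frac{19}{8}$ ($N = - \frac{133}{56} = \left(-133\right) \frac{1}{56} = - \frac{19}{8} \approx -2.375$)
$99 U{\left(2 \right)} + \frac{1}{N - 1} = 99 \cdot 4 \cdot 2^{2} + \frac{1}{- \frac{19}{8} - 1} = 99 \cdot 4 \cdot 4 + \frac{1}{- \frac{27}{8}} = 99 \cdot 16 - \frac{8}{27} = 1584 - \frac{8}{27} = \frac{42760}{27}$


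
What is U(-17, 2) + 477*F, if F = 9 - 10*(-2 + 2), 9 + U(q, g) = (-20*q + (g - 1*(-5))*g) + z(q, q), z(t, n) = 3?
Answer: 4641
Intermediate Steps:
U(q, g) = -6 - 20*q + g*(5 + g) (U(q, g) = -9 + ((-20*q + (g - 1*(-5))*g) + 3) = -9 + ((-20*q + (g + 5)*g) + 3) = -9 + ((-20*q + (5 + g)*g) + 3) = -9 + ((-20*q + g*(5 + g)) + 3) = -9 + (3 - 20*q + g*(5 + g)) = -6 - 20*q + g*(5 + g))
F = 9 (F = 9 - 10*0 = 9 + 0 = 9)
U(-17, 2) + 477*F = (-6 + 2**2 - 20*(-17) + 5*2) + 477*9 = (-6 + 4 + 340 + 10) + 4293 = 348 + 4293 = 4641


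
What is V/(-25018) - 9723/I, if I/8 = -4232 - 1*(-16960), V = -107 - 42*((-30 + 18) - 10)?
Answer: -163220111/1273716416 ≈ -0.12814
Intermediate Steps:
V = 817 (V = -107 - 42*(-12 - 10) = -107 - 42*(-22) = -107 + 924 = 817)
I = 101824 (I = 8*(-4232 - 1*(-16960)) = 8*(-4232 + 16960) = 8*12728 = 101824)
V/(-25018) - 9723/I = 817/(-25018) - 9723/101824 = 817*(-1/25018) - 9723*1/101824 = -817/25018 - 9723/101824 = -163220111/1273716416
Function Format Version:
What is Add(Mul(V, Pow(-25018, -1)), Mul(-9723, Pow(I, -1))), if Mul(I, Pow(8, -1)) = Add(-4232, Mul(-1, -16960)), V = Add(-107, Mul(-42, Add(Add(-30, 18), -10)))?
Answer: Rational(-163220111, 1273716416) ≈ -0.12814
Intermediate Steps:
V = 817 (V = Add(-107, Mul(-42, Add(-12, -10))) = Add(-107, Mul(-42, -22)) = Add(-107, 924) = 817)
I = 101824 (I = Mul(8, Add(-4232, Mul(-1, -16960))) = Mul(8, Add(-4232, 16960)) = Mul(8, 12728) = 101824)
Add(Mul(V, Pow(-25018, -1)), Mul(-9723, Pow(I, -1))) = Add(Mul(817, Pow(-25018, -1)), Mul(-9723, Pow(101824, -1))) = Add(Mul(817, Rational(-1, 25018)), Mul(-9723, Rational(1, 101824))) = Add(Rational(-817, 25018), Rational(-9723, 101824)) = Rational(-163220111, 1273716416)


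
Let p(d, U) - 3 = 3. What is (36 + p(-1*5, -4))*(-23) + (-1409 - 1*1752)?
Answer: -4127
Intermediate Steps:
p(d, U) = 6 (p(d, U) = 3 + 3 = 6)
(36 + p(-1*5, -4))*(-23) + (-1409 - 1*1752) = (36 + 6)*(-23) + (-1409 - 1*1752) = 42*(-23) + (-1409 - 1752) = -966 - 3161 = -4127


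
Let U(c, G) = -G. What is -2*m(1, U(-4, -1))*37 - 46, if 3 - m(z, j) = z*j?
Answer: -194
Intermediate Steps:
m(z, j) = 3 - j*z (m(z, j) = 3 - z*j = 3 - j*z)
-2*m(1, U(-4, -1))*37 - 46 = -2*(3 - 1*(-1*(-1))*1)*37 - 46 = -2*(3 - 1*1*1)*37 - 46 = -2*(3 - 1)*37 - 46 = -2*2*37 - 46 = -4*37 - 46 = -148 - 46 = -194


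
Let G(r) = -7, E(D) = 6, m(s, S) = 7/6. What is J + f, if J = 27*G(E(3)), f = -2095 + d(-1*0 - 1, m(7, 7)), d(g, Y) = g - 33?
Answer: -2318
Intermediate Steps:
m(s, S) = 7/6 (m(s, S) = 7*(1/6) = 7/6)
d(g, Y) = -33 + g
f = -2129 (f = -2095 + (-33 + (-1*0 - 1)) = -2095 + (-33 + (0 - 1)) = -2095 + (-33 - 1) = -2095 - 34 = -2129)
J = -189 (J = 27*(-7) = -189)
J + f = -189 - 2129 = -2318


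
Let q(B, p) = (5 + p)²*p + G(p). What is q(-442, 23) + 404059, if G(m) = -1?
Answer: 422090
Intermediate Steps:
q(B, p) = -1 + p*(5 + p)² (q(B, p) = (5 + p)²*p - 1 = p*(5 + p)² - 1 = -1 + p*(5 + p)²)
q(-442, 23) + 404059 = (-1 + 23*(5 + 23)²) + 404059 = (-1 + 23*28²) + 404059 = (-1 + 23*784) + 404059 = (-1 + 18032) + 404059 = 18031 + 404059 = 422090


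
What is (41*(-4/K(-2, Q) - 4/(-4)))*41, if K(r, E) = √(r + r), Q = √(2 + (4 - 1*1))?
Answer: 1681 + 3362*I ≈ 1681.0 + 3362.0*I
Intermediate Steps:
Q = √5 (Q = √(2 + (4 - 1)) = √(2 + 3) = √5 ≈ 2.2361)
K(r, E) = √2*√r (K(r, E) = √(2*r) = √2*√r)
(41*(-4/K(-2, Q) - 4/(-4)))*41 = (41*(-4*(-I/2) - 4/(-4)))*41 = (41*(-4*(-I/2) - 4*(-¼)))*41 = (41*(-4*(-I/2) + 1))*41 = (41*(-(-2)*I + 1))*41 = (41*(2*I + 1))*41 = (41*(1 + 2*I))*41 = (41 + 82*I)*41 = 1681 + 3362*I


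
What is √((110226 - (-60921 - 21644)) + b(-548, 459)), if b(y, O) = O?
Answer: 5*√7730 ≈ 439.60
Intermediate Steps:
√((110226 - (-60921 - 21644)) + b(-548, 459)) = √((110226 - (-60921 - 21644)) + 459) = √((110226 - 1*(-82565)) + 459) = √((110226 + 82565) + 459) = √(192791 + 459) = √193250 = 5*√7730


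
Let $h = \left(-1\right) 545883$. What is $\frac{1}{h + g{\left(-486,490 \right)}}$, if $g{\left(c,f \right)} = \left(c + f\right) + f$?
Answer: $- \frac{1}{545389} \approx -1.8336 \cdot 10^{-6}$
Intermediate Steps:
$g{\left(c,f \right)} = c + 2 f$
$h = -545883$
$\frac{1}{h + g{\left(-486,490 \right)}} = \frac{1}{-545883 + \left(-486 + 2 \cdot 490\right)} = \frac{1}{-545883 + \left(-486 + 980\right)} = \frac{1}{-545883 + 494} = \frac{1}{-545389} = - \frac{1}{545389}$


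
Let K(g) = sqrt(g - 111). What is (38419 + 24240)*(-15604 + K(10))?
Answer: -977731036 + 62659*I*sqrt(101) ≈ -9.7773e+8 + 6.2972e+5*I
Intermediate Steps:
K(g) = sqrt(-111 + g)
(38419 + 24240)*(-15604 + K(10)) = (38419 + 24240)*(-15604 + sqrt(-111 + 10)) = 62659*(-15604 + sqrt(-101)) = 62659*(-15604 + I*sqrt(101)) = -977731036 + 62659*I*sqrt(101)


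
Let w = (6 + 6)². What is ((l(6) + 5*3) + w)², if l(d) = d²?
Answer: 38025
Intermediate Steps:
w = 144 (w = 12² = 144)
((l(6) + 5*3) + w)² = ((6² + 5*3) + 144)² = ((36 + 15) + 144)² = (51 + 144)² = 195² = 38025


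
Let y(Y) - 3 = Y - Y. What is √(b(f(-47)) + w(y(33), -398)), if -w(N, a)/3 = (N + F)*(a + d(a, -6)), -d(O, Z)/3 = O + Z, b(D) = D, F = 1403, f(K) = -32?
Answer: 2*I*√858371 ≈ 1853.0*I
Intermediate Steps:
y(Y) = 3 (y(Y) = 3 + (Y - Y) = 3 + 0 = 3)
d(O, Z) = -3*O - 3*Z (d(O, Z) = -3*(O + Z) = -3*O - 3*Z)
w(N, a) = -3*(18 - 2*a)*(1403 + N) (w(N, a) = -3*(N + 1403)*(a + (-3*a - 3*(-6))) = -3*(1403 + N)*(a + (-3*a + 18)) = -3*(1403 + N)*(a + (18 - 3*a)) = -3*(1403 + N)*(18 - 2*a) = -3*(18 - 2*a)*(1403 + N))
√(b(f(-47)) + w(y(33), -398)) = √(-32 + (-75762 - 54*3 + 8418*(-398) + 6*3*(-398))) = √(-32 + (-75762 - 162 - 3350364 - 7164)) = √(-32 - 3433452) = √(-3433484) = 2*I*√858371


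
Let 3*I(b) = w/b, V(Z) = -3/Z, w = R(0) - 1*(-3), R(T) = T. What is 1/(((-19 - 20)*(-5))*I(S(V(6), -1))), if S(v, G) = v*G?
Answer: 1/390 ≈ 0.0025641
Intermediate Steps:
w = 3 (w = 0 - 1*(-3) = 0 + 3 = 3)
S(v, G) = G*v
I(b) = 1/b (I(b) = (3/b)/3 = 1/b)
1/(((-19 - 20)*(-5))*I(S(V(6), -1))) = 1/(((-19 - 20)*(-5))/((-(-3)/6))) = 1/((-39*(-5))/((-(-3)/6))) = 1/(195/((-1*(-½)))) = 1/(195/(½)) = 1/(195*2) = 1/390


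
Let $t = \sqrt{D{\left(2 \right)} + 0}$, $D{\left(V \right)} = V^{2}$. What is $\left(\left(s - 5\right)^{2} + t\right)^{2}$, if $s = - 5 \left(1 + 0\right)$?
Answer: $10404$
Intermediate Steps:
$s = -5$ ($s = \left(-5\right) 1 = -5$)
$t = 2$ ($t = \sqrt{2^{2} + 0} = \sqrt{4 + 0} = \sqrt{4} = 2$)
$\left(\left(s - 5\right)^{2} + t\right)^{2} = \left(\left(-5 - 5\right)^{2} + 2\right)^{2} = \left(\left(-10\right)^{2} + 2\right)^{2} = \left(100 + 2\right)^{2} = 102^{2} = 10404$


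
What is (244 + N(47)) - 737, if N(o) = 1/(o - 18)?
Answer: -14296/29 ≈ -492.97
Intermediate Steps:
N(o) = 1/(-18 + o)
(244 + N(47)) - 737 = (244 + 1/(-18 + 47)) - 737 = (244 + 1/29) - 737 = 7077/29 - 737 = -14296/29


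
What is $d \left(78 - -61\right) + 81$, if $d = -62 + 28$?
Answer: $-4645$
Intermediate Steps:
$d = -34$
$d \left(78 - -61\right) + 81 = - 34 \left(78 - -61\right) + 81 = - 34 \left(78 + 61\right) + 81 = \left(-34\right) 139 + 81 = -4726 + 81 = -4645$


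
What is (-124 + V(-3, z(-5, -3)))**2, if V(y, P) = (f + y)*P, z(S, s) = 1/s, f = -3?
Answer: 14884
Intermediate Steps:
V(y, P) = P*(-3 + y) (V(y, P) = (-3 + y)*P = P*(-3 + y))
(-124 + V(-3, z(-5, -3)))**2 = (-124 + (-3 - 3)/(-3))**2 = (-124 - 1/3*(-6))**2 = (-124 + 2)**2 = (-122)**2 = 14884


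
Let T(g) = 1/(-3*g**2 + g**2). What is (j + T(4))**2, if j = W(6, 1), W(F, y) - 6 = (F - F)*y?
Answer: 36481/1024 ≈ 35.626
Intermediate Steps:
T(g) = -1/(2*g**2) (T(g) = 1/(-2*g**2) = -1/(2*g**2))
W(F, y) = 6 (W(F, y) = 6 + (F - F)*y = 6 + 0*y = 6 + 0 = 6)
j = 6
(j + T(4))**2 = (6 - 1/2/4**2)**2 = (6 - 1/2*1/16)**2 = (6 - 1/32)**2 = (191/32)**2 = 36481/1024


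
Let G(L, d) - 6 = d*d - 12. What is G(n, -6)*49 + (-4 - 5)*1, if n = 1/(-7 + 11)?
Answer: 1461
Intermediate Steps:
n = ¼ (n = 1/4 = ¼ ≈ 0.25000)
G(L, d) = -6 + d² (G(L, d) = 6 + (d*d - 12) = 6 + (d² - 12) = 6 + (-12 + d²) = -6 + d²)
G(n, -6)*49 + (-4 - 5)*1 = (-6 + (-6)²)*49 + (-4 - 5)*1 = (-6 + 36)*49 - 9*1 = 30*49 - 9 = 1470 - 9 = 1461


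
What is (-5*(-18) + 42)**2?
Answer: 17424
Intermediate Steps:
(-5*(-18) + 42)**2 = (90 + 42)**2 = 132**2 = 17424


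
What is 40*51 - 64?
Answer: 1976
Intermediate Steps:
40*51 - 64 = 2040 - 64 = 1976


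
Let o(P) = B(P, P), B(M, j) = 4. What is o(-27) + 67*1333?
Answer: 89315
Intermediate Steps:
o(P) = 4
o(-27) + 67*1333 = 4 + 67*1333 = 4 + 89311 = 89315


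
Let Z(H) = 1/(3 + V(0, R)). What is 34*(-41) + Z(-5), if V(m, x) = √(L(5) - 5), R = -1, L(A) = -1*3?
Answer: (-2788*√2 + 4181*I)/(-3*I + 2*√2) ≈ -1393.8 - 0.16638*I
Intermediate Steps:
L(A) = -3
V(m, x) = 2*I*√2 (V(m, x) = √(-3 - 5) = √(-8) = 2*I*√2)
Z(H) = 1/(3 + 2*I*√2)
34*(-41) + Z(-5) = 34*(-41) + (3/17 - 2*I*√2/17) = -1394 + (3/17 - 2*I*√2/17) = -23695/17 - 2*I*√2/17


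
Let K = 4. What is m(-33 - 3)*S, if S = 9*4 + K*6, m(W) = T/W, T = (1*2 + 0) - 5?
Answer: 5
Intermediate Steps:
T = -3 (T = (2 + 0) - 5 = 2 - 5 = -3)
m(W) = -3/W
S = 60 (S = 9*4 + 4*6 = 36 + 24 = 60)
m(-33 - 3)*S = -3/(-33 - 3)*60 = -3/(-36)*60 = -3*(-1/36)*60 = (1/12)*60 = 5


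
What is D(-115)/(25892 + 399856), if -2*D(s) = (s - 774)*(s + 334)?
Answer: 64897/283832 ≈ 0.22865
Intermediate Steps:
D(s) = -(-774 + s)*(334 + s)/2 (D(s) = -(s - 774)*(s + 334)/2 = -(-774 + s)*(334 + s)/2)
D(-115)/(25892 + 399856) = (129258 + 220*(-115) - 1/2*(-115)**2)/(25892 + 399856) = (129258 - 25300 - 1/2*13225)/425748 = (129258 - 25300 - 13225/2)*(1/425748) = (194691/2)*(1/425748) = 64897/283832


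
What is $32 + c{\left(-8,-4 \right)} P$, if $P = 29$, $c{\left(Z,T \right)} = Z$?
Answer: $-200$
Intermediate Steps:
$32 + c{\left(-8,-4 \right)} P = 32 - 232 = -200$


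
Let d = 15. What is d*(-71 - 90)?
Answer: -2415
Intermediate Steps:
d*(-71 - 90) = 15*(-71 - 90) = 15*(-161) = -2415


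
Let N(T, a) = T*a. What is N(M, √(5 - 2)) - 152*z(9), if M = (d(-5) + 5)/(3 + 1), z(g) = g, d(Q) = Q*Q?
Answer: -1368 + 15*√3/2 ≈ -1355.0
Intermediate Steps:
d(Q) = Q²
M = 15/2 (M = ((-5)² + 5)/(3 + 1) = (25 + 5)/4 = 30*(¼) = 15/2 ≈ 7.5000)
N(M, √(5 - 2)) - 152*z(9) = 15*√(5 - 2)/2 - 152*9 = 15*√3/2 - 1368 = -1368 + 15*√3/2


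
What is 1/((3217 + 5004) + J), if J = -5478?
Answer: 1/2743 ≈ 0.00036456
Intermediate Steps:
1/((3217 + 5004) + J) = 1/((3217 + 5004) - 5478) = 1/(8221 - 5478) = 1/2743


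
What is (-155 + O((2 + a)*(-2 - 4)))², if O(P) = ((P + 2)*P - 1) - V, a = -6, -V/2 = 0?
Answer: 219024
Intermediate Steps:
V = 0 (V = -2*0 = 0)
O(P) = -1 + P*(2 + P) (O(P) = ((P + 2)*P - 1) - 1*0 = ((2 + P)*P - 1) + 0 = (P*(2 + P) - 1) + 0 = (-1 + P*(2 + P)) + 0 = -1 + P*(2 + P))
(-155 + O((2 + a)*(-2 - 4)))² = (-155 + (-1 + ((2 - 6)*(-2 - 4))² + 2*((2 - 6)*(-2 - 4))))² = (-155 + (-1 + (-4*(-6))² + 2*(-4*(-6))))² = (-155 + (-1 + 24² + 2*24))² = (-155 + (-1 + 576 + 48))² = (-155 + 623)² = 468² = 219024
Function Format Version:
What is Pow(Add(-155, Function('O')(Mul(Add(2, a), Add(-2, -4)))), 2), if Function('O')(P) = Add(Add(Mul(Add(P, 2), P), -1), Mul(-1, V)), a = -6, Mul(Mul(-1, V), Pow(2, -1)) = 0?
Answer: 219024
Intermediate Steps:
V = 0 (V = Mul(-2, 0) = 0)
Function('O')(P) = Add(-1, Mul(P, Add(2, P))) (Function('O')(P) = Add(Add(Mul(Add(P, 2), P), -1), Mul(-1, 0)) = Add(Add(Mul(Add(2, P), P), -1), 0) = Add(Add(Mul(P, Add(2, P)), -1), 0) = Add(Add(-1, Mul(P, Add(2, P))), 0) = Add(-1, Mul(P, Add(2, P))))
Pow(Add(-155, Function('O')(Mul(Add(2, a), Add(-2, -4)))), 2) = Pow(Add(-155, Add(-1, Pow(Mul(Add(2, -6), Add(-2, -4)), 2), Mul(2, Mul(Add(2, -6), Add(-2, -4))))), 2) = Pow(Add(-155, Add(-1, Pow(Mul(-4, -6), 2), Mul(2, Mul(-4, -6)))), 2) = Pow(Add(-155, Add(-1, Pow(24, 2), Mul(2, 24))), 2) = Pow(Add(-155, Add(-1, 576, 48)), 2) = Pow(Add(-155, 623), 2) = Pow(468, 2) = 219024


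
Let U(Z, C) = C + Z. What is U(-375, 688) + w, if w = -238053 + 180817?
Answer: -56923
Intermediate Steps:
w = -57236
U(-375, 688) + w = (688 - 375) - 57236 = 313 - 57236 = -56923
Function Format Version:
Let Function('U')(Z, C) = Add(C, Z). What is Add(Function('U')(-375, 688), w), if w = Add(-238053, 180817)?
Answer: -56923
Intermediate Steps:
w = -57236
Add(Function('U')(-375, 688), w) = Add(Add(688, -375), -57236) = Add(313, -57236) = -56923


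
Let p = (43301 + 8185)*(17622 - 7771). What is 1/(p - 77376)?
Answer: 1/507111210 ≈ 1.9720e-9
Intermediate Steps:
p = 507188586 (p = 51486*9851 = 507188586)
1/(p - 77376) = 1/(507188586 - 77376) = 1/507111210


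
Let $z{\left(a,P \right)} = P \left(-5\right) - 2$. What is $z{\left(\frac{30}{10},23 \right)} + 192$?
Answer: $75$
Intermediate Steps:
$z{\left(a,P \right)} = -2 - 5 P$ ($z{\left(a,P \right)} = - 5 P - 2 = -2 - 5 P$)
$z{\left(\frac{30}{10},23 \right)} + 192 = \left(-2 - 115\right) + 192 = -117 + 192 = 75$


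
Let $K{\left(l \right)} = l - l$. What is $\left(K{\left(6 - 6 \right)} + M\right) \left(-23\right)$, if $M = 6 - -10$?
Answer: $-368$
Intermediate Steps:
$K{\left(l \right)} = 0$
$M = 16$ ($M = 6 + 10 = 16$)
$\left(K{\left(6 - 6 \right)} + M\right) \left(-23\right) = \left(0 + 16\right) \left(-23\right) = 16 \left(-23\right) = -368$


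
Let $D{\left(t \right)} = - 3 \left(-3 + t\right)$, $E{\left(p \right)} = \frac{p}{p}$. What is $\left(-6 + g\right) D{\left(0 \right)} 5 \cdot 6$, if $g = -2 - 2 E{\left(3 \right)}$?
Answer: $-2700$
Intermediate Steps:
$E{\left(p \right)} = 1$
$D{\left(t \right)} = 9 - 3 t$
$g = -4$ ($g = -2 - 2 = -4$)
$\left(-6 + g\right) D{\left(0 \right)} 5 \cdot 6 = \left(-6 - 4\right) \left(9 - 0\right) 5 \cdot 6 = - 10 \left(9 + 0\right) 5 \cdot 6 = - 10 \cdot 9 \cdot 5 \cdot 6 = - 10 \cdot 45 \cdot 6 = \left(-10\right) 270 = -2700$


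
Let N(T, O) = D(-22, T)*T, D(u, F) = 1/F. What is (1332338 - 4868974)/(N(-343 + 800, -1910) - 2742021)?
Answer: 884159/685505 ≈ 1.2898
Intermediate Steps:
N(T, O) = 1 (N(T, O) = T/T = 1)
(1332338 - 4868974)/(N(-343 + 800, -1910) - 2742021) = (1332338 - 4868974)/(1 - 2742021) = -3536636/(-2742020) = -3536636*(-1/2742020) = 884159/685505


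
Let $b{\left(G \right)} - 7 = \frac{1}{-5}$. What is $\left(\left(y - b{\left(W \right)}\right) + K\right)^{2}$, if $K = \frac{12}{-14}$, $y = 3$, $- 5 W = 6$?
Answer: $\frac{26569}{1225} \approx 21.689$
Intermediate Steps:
$W = - \frac{6}{5}$ ($W = \left(- \frac{1}{5}\right) 6 = - \frac{6}{5} \approx -1.2$)
$b{\left(G \right)} = \frac{34}{5}$ ($b{\left(G \right)} = 7 + \frac{1}{-5} = 7 - \frac{1}{5} = \frac{34}{5}$)
$K = - \frac{6}{7}$ ($K = 12 \left(- \frac{1}{14}\right) = - \frac{6}{7} \approx -0.85714$)
$\left(\left(y - b{\left(W \right)}\right) + K\right)^{2} = \left(\left(3 - \frac{34}{5}\right) - \frac{6}{7}\right)^{2} = \left(- \frac{19}{5} - \frac{6}{7}\right)^{2} = \left(- \frac{163}{35}\right)^{2} = \frac{26569}{1225}$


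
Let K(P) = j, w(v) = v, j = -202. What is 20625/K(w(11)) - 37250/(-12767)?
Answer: -255794875/2578934 ≈ -99.186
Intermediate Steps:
K(P) = -202
20625/K(w(11)) - 37250/(-12767) = 20625/(-202) - 37250/(-12767) = 20625*(-1/202) - 37250*(-1/12767) = -20625/202 + 37250/12767 = -255794875/2578934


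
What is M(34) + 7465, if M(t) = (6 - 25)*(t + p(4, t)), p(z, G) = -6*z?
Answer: 7275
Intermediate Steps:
M(t) = 456 - 19*t (M(t) = (6 - 25)*(t - 6*4) = -19*(t - 24) = -19*(-24 + t) = 456 - 19*t)
M(34) + 7465 = (456 - 19*34) + 7465 = (456 - 646) + 7465 = -190 + 7465 = 7275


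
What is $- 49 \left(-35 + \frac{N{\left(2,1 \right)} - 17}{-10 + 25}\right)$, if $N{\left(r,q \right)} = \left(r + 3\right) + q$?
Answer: $\frac{26264}{15} \approx 1750.9$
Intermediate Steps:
$N{\left(r,q \right)} = 3 + q + r$ ($N{\left(r,q \right)} = \left(3 + r\right) + q = 3 + q + r$)
$- 49 \left(-35 + \frac{N{\left(2,1 \right)} - 17}{-10 + 25}\right) = - 49 \left(-35 + \frac{\left(3 + 1 + 2\right) - 17}{-10 + 25}\right) = - 49 \left(-35 + \frac{6 - 17}{15}\right) = - 49 \left(-35 - \frac{11}{15}\right) = \left(-49\right) \left(- \frac{536}{15}\right) = \frac{26264}{15}$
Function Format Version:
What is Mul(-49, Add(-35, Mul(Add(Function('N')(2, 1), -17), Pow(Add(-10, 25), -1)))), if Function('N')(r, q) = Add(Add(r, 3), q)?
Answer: Rational(26264, 15) ≈ 1750.9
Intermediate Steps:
Function('N')(r, q) = Add(3, q, r) (Function('N')(r, q) = Add(Add(3, r), q) = Add(3, q, r))
Mul(-49, Add(-35, Mul(Add(Function('N')(2, 1), -17), Pow(Add(-10, 25), -1)))) = Mul(-49, Add(-35, Mul(Add(Add(3, 1, 2), -17), Pow(Add(-10, 25), -1)))) = Mul(-49, Add(-35, Mul(Add(6, -17), Pow(15, -1)))) = Mul(-49, Add(-35, Mul(-11, Rational(1, 15)))) = Mul(-49, Add(-35, Rational(-11, 15))) = Mul(-49, Rational(-536, 15)) = Rational(26264, 15)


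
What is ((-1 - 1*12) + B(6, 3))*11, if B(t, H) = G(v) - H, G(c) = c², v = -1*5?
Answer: 99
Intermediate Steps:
v = -5
B(t, H) = 25 - H (B(t, H) = (-5)² - H = 25 - H)
((-1 - 1*12) + B(6, 3))*11 = ((-1 - 1*12) + (25 - 1*3))*11 = ((-1 - 12) + (25 - 3))*11 = (-13 + 22)*11 = 9*11 = 99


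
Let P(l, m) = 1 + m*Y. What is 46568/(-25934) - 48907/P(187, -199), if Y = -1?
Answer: -638833869/2593400 ≈ -246.33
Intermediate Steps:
P(l, m) = 1 - m (P(l, m) = 1 + m*(-1) = 1 - m)
46568/(-25934) - 48907/P(187, -199) = 46568/(-25934) - 48907/(1 - 1*(-199)) = 46568*(-1/25934) - 48907/(1 + 199) = -23284/12967 - 48907/200 = -638833869/2593400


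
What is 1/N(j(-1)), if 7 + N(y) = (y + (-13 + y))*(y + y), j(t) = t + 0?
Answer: 1/23 ≈ 0.043478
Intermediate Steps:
j(t) = t
N(y) = -7 + 2*y*(-13 + 2*y) (N(y) = -7 + (y + (-13 + y))*(y + y) = -7 + (-13 + 2*y)*(2*y) = -7 + 2*y*(-13 + 2*y))
1/N(j(-1)) = 1/(-7 - 26*(-1) + 4*(-1)²) = 1/(-7 + 26 + 4*1) = 1/(-7 + 26 + 4) = 1/23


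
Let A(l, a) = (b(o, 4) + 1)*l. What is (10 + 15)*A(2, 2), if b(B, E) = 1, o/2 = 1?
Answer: 100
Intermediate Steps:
o = 2 (o = 2*1 = 2)
A(l, a) = 2*l (A(l, a) = (1 + 1)*l = 2*l)
(10 + 15)*A(2, 2) = (10 + 15)*(2*2) = 25*4 = 100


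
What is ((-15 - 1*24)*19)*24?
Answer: -17784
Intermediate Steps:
((-15 - 1*24)*19)*24 = ((-15 - 24)*19)*24 = -39*19*24 = -741*24 = -17784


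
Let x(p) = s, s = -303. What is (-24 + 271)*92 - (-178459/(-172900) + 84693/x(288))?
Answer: 401690055141/17462900 ≈ 23002.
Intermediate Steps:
x(p) = -303
(-24 + 271)*92 - (-178459/(-172900) + 84693/x(288)) = (-24 + 271)*92 - (-178459/(-172900) + 84693/(-303)) = 247*92 - (-178459*(-1/172900) + 84693*(-1/303)) = 22724 - (178459/172900 - 28231/101) = 22724 - 1*(-4863115541/17462900) = 22724 + 4863115541/17462900 = 401690055141/17462900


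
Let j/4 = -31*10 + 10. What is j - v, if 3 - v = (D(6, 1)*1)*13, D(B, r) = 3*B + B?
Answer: -891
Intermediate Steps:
D(B, r) = 4*B
j = -1200 (j = 4*(-31*10 + 10) = 4*(-310 + 10) = 4*(-300) = -1200)
v = -309 (v = 3 - (4*6)*1*13 = 3 - 24*1*13 = 3 - 24*13 = 3 - 1*312 = 3 - 312 = -309)
j - v = -1200 - 1*(-309) = -1200 + 309 = -891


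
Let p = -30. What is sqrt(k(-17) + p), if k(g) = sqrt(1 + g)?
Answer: sqrt(-30 + 4*I) ≈ 0.36434 + 5.4893*I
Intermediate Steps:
sqrt(k(-17) + p) = sqrt(sqrt(1 - 17) - 30) = sqrt(sqrt(-16) - 30) = sqrt(4*I - 30) = sqrt(-30 + 4*I)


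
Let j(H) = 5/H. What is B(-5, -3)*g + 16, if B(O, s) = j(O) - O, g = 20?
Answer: 96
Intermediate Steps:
B(O, s) = -O + 5/O (B(O, s) = 5/O - O = -O + 5/O)
B(-5, -3)*g + 16 = (-1*(-5) + 5/(-5))*20 + 16 = (5 + 5*(-⅕))*20 + 16 = (5 - 1)*20 + 16 = 4*20 + 16 = 80 + 16 = 96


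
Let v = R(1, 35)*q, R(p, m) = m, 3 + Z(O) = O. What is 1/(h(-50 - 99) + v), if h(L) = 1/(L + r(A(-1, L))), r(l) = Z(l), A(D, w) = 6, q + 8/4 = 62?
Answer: 146/306599 ≈ 0.00047619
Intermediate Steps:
q = 60 (q = -2 + 62 = 60)
Z(O) = -3 + O
r(l) = -3 + l
v = 2100 (v = 35*60 = 2100)
h(L) = 1/(3 + L) (h(L) = 1/(L + (-3 + 6)) = 1/(L + 3) = 1/(3 + L))
1/(h(-50 - 99) + v) = 1/(1/(3 + (-50 - 99)) + 2100) = 1/(1/(3 - 149) + 2100) = 1/(1/(-146) + 2100) = 1/(-1/146 + 2100) = 1/(306599/146) = 146/306599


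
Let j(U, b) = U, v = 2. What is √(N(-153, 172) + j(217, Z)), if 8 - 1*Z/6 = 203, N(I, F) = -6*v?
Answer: √205 ≈ 14.318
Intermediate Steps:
N(I, F) = -12 (N(I, F) = -6*2 = -12)
Z = -1170 (Z = 48 - 6*203 = 48 - 1218 = -1170)
√(N(-153, 172) + j(217, Z)) = √(-12 + 217) = √205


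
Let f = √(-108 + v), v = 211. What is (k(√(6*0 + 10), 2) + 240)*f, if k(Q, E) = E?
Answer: 242*√103 ≈ 2456.0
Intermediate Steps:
f = √103 (f = √(-108 + 211) = √103 ≈ 10.149)
(k(√(6*0 + 10), 2) + 240)*f = (2 + 240)*√103 = 242*√103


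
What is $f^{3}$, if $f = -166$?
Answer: $-4574296$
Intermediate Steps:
$f^{3} = \left(-166\right)^{3} = -4574296$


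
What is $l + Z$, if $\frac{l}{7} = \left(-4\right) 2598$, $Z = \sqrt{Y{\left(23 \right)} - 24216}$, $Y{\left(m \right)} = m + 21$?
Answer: $-72744 + 2 i \sqrt{6043} \approx -72744.0 + 155.47 i$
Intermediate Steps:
$Y{\left(m \right)} = 21 + m$
$Z = 2 i \sqrt{6043}$ ($Z = \sqrt{\left(21 + 23\right) - 24216} = \sqrt{44 - 24216} = \sqrt{-24172} = 2 i \sqrt{6043} \approx 155.47 i$)
$l = -72744$ ($l = 7 \left(\left(-4\right) 2598\right) = 7 \left(-10392\right) = -72744$)
$l + Z = -72744 + 2 i \sqrt{6043}$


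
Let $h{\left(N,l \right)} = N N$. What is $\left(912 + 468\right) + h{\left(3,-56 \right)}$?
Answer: $1389$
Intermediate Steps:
$h{\left(N,l \right)} = N^{2}$
$\left(912 + 468\right) + h{\left(3,-56 \right)} = \left(912 + 468\right) + 3^{2} = 1380 + 9 = 1389$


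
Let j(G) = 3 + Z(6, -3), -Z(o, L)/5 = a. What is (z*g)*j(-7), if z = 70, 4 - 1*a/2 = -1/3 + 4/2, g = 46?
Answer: -196420/3 ≈ -65473.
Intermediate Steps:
a = 14/3 (a = 8 - 2*(-1/3 + 4/2) = 8 - 2*(-1*1/3 + 4*(1/2)) = 8 - 2*(-1/3 + 2) = 8 - 2*5/3 = 8 - 10/3 = 14/3 ≈ 4.6667)
Z(o, L) = -70/3 (Z(o, L) = -5*14/3 = -70/3)
j(G) = -61/3 (j(G) = 3 - 70/3 = -61/3)
(z*g)*j(-7) = (70*46)*(-61/3) = 3220*(-61/3) = -196420/3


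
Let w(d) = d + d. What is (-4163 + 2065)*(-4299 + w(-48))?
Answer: 9220710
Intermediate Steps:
w(d) = 2*d
(-4163 + 2065)*(-4299 + w(-48)) = (-4163 + 2065)*(-4299 + 2*(-48)) = -2098*(-4299 - 96) = -2098*(-4395) = 9220710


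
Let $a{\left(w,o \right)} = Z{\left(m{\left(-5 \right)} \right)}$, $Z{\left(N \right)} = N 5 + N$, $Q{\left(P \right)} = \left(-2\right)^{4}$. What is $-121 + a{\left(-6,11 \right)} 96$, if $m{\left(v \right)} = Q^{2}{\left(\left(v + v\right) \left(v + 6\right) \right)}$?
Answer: $147335$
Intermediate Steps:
$Q{\left(P \right)} = 16$
$m{\left(v \right)} = 256$ ($m{\left(v \right)} = 16^{2} = 256$)
$Z{\left(N \right)} = 6 N$ ($Z{\left(N \right)} = 5 N + N = 6 N$)
$a{\left(w,o \right)} = 1536$ ($a{\left(w,o \right)} = 6 \cdot 256 = 1536$)
$-121 + a{\left(-6,11 \right)} 96 = -121 + 1536 \cdot 96 = -121 + 147456 = 147335$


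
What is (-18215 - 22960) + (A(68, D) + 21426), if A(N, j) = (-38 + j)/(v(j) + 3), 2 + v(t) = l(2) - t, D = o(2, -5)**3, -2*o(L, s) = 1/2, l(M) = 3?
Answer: -5077926/257 ≈ -19758.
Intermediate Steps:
o(L, s) = -1/4 (o(L, s) = -1/2/2 = -1/2*1/2 = -1/4)
D = -1/64 (D = (-1/4)**3 = -1/64 ≈ -0.015625)
v(t) = 1 - t (v(t) = -2 + (3 - t) = 1 - t)
A(N, j) = (-38 + j)/(4 - j) (A(N, j) = (-38 + j)/((1 - j) + 3) = (-38 + j)/(4 - j))
(-18215 - 22960) + (A(68, D) + 21426) = (-18215 - 22960) + ((38 - 1*(-1/64))/(-4 - 1/64) + 21426) = -41175 + ((38 + 1/64)/(-257/64) + 21426) = -41175 + (-64/257*2433/64 + 21426) = -41175 + (-2433/257 + 21426) = -41175 + 5504049/257 = -5077926/257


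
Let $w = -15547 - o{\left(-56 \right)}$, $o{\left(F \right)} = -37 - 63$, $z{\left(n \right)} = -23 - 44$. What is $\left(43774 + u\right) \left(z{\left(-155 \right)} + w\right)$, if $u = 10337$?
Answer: $-839478054$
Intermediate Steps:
$z{\left(n \right)} = -67$
$o{\left(F \right)} = -100$ ($o{\left(F \right)} = -37 - 63 = -100$)
$w = -15447$ ($w = -15547 - -100 = -15547 + 100 = -15447$)
$\left(43774 + u\right) \left(z{\left(-155 \right)} + w\right) = \left(43774 + 10337\right) \left(-67 - 15447\right) = 54111 \left(-15514\right) = -839478054$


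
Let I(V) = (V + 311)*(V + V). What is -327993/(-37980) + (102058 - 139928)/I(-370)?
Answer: 214697863/27636780 ≈ 7.7686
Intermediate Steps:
I(V) = 2*V*(311 + V) (I(V) = (311 + V)*(2*V) = 2*V*(311 + V))
-327993/(-37980) + (102058 - 139928)/I(-370) = -327993/(-37980) + (102058 - 139928)/((2*(-370)*(311 - 370))) = -327993*(-1/37980) - 37870/(2*(-370)*(-59)) = 109331/12660 - 37870/43660 = 109331/12660 - 37870*1/43660 = 109331/12660 - 3787/4366 = 214697863/27636780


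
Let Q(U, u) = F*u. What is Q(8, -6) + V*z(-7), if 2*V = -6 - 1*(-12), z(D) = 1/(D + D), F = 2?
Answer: -171/14 ≈ -12.214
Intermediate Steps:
Q(U, u) = 2*u
z(D) = 1/(2*D)
V = 3 (V = (-6 - 1*(-12))/2 = (-6 + 12)/2 = (½)*6 = 3)
Q(8, -6) + V*z(-7) = 2*(-6) + 3*((½)/(-7)) = -12 + 3*((½)*(-⅐)) = -12 + 3*(-1/14) = -12 - 3/14 = -171/14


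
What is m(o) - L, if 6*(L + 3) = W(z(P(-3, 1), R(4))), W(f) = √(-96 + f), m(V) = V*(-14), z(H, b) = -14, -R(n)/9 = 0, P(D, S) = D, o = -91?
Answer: 1277 - I*√110/6 ≈ 1277.0 - 1.748*I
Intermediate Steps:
R(n) = 0 (R(n) = -9*0 = 0)
m(V) = -14*V
L = -3 + I*√110/6 (L = -3 + √(-96 - 14)/6 = -3 + √(-110)/6 = -3 + (I*√110)/6 = -3 + I*√110/6 ≈ -3.0 + 1.748*I)
m(o) - L = -14*(-91) - (-3 + I*√110/6) = 1274 + (3 - I*√110/6) = 1277 - I*√110/6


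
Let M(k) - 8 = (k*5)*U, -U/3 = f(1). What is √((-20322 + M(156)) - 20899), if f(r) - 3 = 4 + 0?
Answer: I*√57593 ≈ 239.99*I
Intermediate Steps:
f(r) = 7 (f(r) = 3 + (4 + 0) = 3 + 4 = 7)
U = -21 (U = -3*7 = -21)
M(k) = 8 - 105*k (M(k) = 8 + (k*5)*(-21) = 8 + (5*k)*(-21) = 8 - 105*k)
√((-20322 + M(156)) - 20899) = √((-20322 + (8 - 105*156)) - 20899) = √((-20322 + (8 - 16380)) - 20899) = √((-20322 - 16372) - 20899) = √(-36694 - 20899) = √(-57593) = I*√57593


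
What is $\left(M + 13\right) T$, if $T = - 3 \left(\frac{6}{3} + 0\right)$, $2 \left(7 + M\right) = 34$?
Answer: $-138$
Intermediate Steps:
$M = 10$ ($M = -7 + \frac{1}{2} \cdot 34 = -7 + 17 = 10$)
$T = -6$ ($T = - 3 \left(6 \cdot \frac{1}{3} + 0\right) = - 3 \left(2 + 0\right) = \left(-3\right) 2 = -6$)
$\left(M + 13\right) T = \left(10 + 13\right) \left(-6\right) = 23 \left(-6\right) = -138$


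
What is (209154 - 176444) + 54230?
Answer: 86940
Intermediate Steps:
(209154 - 176444) + 54230 = 32710 + 54230 = 86940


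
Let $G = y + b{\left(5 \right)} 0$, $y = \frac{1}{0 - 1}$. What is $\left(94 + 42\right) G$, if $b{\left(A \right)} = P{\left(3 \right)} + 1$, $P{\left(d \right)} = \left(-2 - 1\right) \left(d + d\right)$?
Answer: $-136$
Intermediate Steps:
$P{\left(d \right)} = - 6 d$ ($P{\left(d \right)} = \left(-2 - 1\right) 2 d = - 3 \cdot 2 d = - 6 d$)
$b{\left(A \right)} = -17$ ($b{\left(A \right)} = \left(-6\right) 3 + 1 = -18 + 1 = -17$)
$y = -1$ ($y = \frac{1}{-1} = -1$)
$G = -1$ ($G = -1 - 0 = -1 + 0 = -1$)
$\left(94 + 42\right) G = \left(94 + 42\right) \left(-1\right) = 136 \left(-1\right) = -136$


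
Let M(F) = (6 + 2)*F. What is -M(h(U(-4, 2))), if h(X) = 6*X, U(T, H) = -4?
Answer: 192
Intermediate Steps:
M(F) = 8*F
-M(h(U(-4, 2))) = -8*6*(-4) = -8*(-24) = -1*(-192) = 192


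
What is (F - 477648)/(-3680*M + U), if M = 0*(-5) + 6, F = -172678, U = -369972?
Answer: 325163/196026 ≈ 1.6588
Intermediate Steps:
M = 6 (M = 0 + 6 = 6)
(F - 477648)/(-3680*M + U) = (-172678 - 477648)/(-3680*6 - 369972) = -650326/(-22080 - 369972) = -650326/(-392052) = -650326*(-1/392052) = 325163/196026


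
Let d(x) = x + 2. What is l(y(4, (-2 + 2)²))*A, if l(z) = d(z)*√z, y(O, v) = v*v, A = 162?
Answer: 0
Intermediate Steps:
d(x) = 2 + x
y(O, v) = v²
l(z) = √z*(2 + z) (l(z) = (2 + z)*√z = √z*(2 + z))
l(y(4, (-2 + 2)²))*A = (√(((-2 + 2)²)²)*(2 + ((-2 + 2)²)²))*162 = (√((0²)²)*(2 + (0²)²))*162 = (√(0²)*(2 + 0²))*162 = (√0*(2 + 0))*162 = (0*2)*162 = 0*162 = 0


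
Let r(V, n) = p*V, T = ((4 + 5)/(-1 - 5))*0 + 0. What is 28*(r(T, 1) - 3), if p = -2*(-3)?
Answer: -84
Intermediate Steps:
T = 0 (T = (9/(-6))*0 + 0 = (9*(-⅙))*0 + 0 = -3/2*0 + 0 = 0 + 0 = 0)
p = 6
r(V, n) = 6*V
28*(r(T, 1) - 3) = 28*(6*0 - 3) = 28*(0 - 3) = 28*(-3) = -84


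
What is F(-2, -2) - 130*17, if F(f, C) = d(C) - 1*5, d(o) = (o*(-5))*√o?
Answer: -2215 + 10*I*√2 ≈ -2215.0 + 14.142*I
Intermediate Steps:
d(o) = -5*o^(3/2) (d(o) = (-5*o)*√o = -5*o^(3/2))
F(f, C) = -5 - 5*C^(3/2) (F(f, C) = -5*C^(3/2) - 1*5 = -5*C^(3/2) - 5 = -5 - 5*C^(3/2))
F(-2, -2) - 130*17 = (-5 - (-10)*I*√2) - 130*17 = (-5 - (-10)*I*√2) - 2210 = (-5 + 10*I*√2) - 2210 = -2215 + 10*I*√2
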